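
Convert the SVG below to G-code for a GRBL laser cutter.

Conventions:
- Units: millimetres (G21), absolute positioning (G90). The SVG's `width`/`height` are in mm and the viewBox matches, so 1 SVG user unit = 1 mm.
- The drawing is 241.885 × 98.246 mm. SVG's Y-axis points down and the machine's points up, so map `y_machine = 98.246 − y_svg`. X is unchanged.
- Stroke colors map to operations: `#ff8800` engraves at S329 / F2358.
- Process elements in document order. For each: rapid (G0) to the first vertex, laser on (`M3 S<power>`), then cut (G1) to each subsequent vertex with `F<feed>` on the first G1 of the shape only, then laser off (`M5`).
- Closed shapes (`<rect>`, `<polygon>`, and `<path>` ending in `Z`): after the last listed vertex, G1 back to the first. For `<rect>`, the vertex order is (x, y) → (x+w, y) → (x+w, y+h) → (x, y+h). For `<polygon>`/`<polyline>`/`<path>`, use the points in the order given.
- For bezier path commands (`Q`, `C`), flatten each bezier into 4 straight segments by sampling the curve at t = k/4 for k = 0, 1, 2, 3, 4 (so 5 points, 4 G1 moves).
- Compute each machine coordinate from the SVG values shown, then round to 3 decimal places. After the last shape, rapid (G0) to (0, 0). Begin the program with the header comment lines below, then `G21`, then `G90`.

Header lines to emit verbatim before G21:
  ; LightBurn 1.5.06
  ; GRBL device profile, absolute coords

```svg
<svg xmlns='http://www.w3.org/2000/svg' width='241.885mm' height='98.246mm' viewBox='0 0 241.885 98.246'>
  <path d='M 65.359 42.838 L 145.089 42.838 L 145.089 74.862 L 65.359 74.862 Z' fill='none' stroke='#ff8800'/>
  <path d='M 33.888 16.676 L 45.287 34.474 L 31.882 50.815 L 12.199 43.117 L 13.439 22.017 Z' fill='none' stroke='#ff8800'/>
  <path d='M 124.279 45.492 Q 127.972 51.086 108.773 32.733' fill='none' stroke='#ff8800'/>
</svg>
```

viewBox `0 0 241.885 98.246` with mm width/height → 1 unit = 1 mm. Flip: y_m = 98.246 − y_svg.

**Shape 1** — `<path>` rectangle, stroke `#ff8800` → engrave (S329, F2358). Machine vertices: (65.359,55.408) → (145.089,55.408) → (145.089,23.384) → (65.359,23.384) → (65.359,55.408). Closed: final G1 returns to the first vertex.

**Shape 2** — `<path>` regular polygon, stroke `#ff8800` → engrave (S329, F2358). Machine vertices: (33.888,81.570) → (45.287,63.772) → (31.882,47.431) → (12.199,55.129) → (13.439,76.229) → (33.888,81.570). Closed: final G1 returns to the first vertex.

**Shape 3** — `<path>` quadratic bezier, stroke `#ff8800` → engrave (S329, F2358). Control points (SVG): P0=(124.279,45.492), P1=(127.972,51.086), P2=(108.773,32.733); sampled at t=k/4. Machine vertices: (124.279,52.754) → (124.695,51.454) → (122.249,53.147) → (116.942,57.833) → (108.773,65.513). Open path.

; LightBurn 1.5.06
; GRBL device profile, absolute coords
G21
G90
G0 X65.359 Y55.408
M3 S329
G1 X145.089 Y55.408 F2358
G1 X145.089 Y23.384
G1 X65.359 Y23.384
G1 X65.359 Y55.408
M5
G0 X33.888 Y81.570
M3 S329
G1 X45.287 Y63.772 F2358
G1 X31.882 Y47.431
G1 X12.199 Y55.129
G1 X13.439 Y76.229
G1 X33.888 Y81.570
M5
G0 X124.279 Y52.754
M3 S329
G1 X124.695 Y51.454 F2358
G1 X122.249 Y53.147
G1 X116.942 Y57.833
G1 X108.773 Y65.513
M5
G0 X0.000 Y0.000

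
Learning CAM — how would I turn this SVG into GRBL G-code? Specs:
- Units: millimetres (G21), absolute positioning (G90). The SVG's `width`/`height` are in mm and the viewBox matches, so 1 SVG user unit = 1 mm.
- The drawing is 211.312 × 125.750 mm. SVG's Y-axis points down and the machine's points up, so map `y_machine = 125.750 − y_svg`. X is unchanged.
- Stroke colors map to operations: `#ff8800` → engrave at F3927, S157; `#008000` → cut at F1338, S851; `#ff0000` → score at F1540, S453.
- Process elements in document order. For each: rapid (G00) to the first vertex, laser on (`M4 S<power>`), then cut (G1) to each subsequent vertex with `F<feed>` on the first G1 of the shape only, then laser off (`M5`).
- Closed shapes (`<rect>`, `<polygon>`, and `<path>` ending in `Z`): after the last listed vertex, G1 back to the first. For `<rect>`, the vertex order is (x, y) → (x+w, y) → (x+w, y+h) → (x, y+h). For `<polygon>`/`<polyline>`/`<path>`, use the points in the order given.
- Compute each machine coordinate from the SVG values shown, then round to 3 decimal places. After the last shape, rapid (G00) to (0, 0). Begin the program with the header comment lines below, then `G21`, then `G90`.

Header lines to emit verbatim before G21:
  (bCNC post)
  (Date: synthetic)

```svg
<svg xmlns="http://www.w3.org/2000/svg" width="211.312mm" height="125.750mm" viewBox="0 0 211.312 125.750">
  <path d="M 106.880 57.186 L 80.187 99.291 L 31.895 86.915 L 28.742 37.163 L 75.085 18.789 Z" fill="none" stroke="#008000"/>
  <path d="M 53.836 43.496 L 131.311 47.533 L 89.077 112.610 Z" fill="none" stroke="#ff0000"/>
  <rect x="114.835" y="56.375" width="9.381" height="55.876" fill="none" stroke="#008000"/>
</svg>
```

(bCNC post)
(Date: synthetic)
G21
G90
G00 X106.880 Y68.564
M4 S851
G1 X80.187 Y26.459 F1338
G1 X31.895 Y38.835
G1 X28.742 Y88.587
G1 X75.085 Y106.961
G1 X106.880 Y68.564
M5
G00 X53.836 Y82.254
M4 S453
G1 X131.311 Y78.217 F1540
G1 X89.077 Y13.140
G1 X53.836 Y82.254
M5
G00 X114.835 Y69.375
M4 S851
G1 X124.216 Y69.375 F1338
G1 X124.216 Y13.499
G1 X114.835 Y13.499
G1 X114.835 Y69.375
M5
G00 X0.000 Y0.000

1 u = 1 mm; y_m = 125.750 − y.

[1] `<path>` regular polygon, #008000→cut S851 F1338: (106.880,68.564) → (80.187,26.459) → (31.895,38.835) → (28.742,88.587) → (75.085,106.961) → (106.880,68.564) (closed)

[2] `<path>` regular polygon, #ff0000→score S453 F1540: (53.836,82.254) → (131.311,78.217) → (89.077,13.140) → (53.836,82.254) (closed)

[3] `<rect>` rectangle, #008000→cut S851 F1338: (114.835,69.375) → (124.216,69.375) → (124.216,13.499) → (114.835,13.499) → (114.835,69.375) (closed)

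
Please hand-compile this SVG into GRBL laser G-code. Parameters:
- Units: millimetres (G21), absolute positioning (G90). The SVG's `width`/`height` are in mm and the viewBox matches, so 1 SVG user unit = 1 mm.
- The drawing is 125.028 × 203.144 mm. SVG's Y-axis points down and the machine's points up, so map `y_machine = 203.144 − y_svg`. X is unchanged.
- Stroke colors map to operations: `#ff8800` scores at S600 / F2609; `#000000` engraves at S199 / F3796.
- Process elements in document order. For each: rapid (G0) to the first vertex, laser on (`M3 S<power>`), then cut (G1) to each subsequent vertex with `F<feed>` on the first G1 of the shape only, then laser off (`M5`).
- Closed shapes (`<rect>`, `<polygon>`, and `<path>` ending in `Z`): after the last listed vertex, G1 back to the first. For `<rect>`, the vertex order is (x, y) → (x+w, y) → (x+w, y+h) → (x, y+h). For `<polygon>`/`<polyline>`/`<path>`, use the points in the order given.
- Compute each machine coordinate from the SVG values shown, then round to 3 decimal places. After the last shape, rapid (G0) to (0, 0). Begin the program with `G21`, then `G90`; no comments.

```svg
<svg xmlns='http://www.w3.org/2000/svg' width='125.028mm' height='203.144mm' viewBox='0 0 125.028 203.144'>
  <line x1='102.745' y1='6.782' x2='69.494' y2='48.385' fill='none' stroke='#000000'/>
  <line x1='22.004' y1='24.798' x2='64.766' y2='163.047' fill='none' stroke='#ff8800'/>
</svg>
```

Since the viewBox matches the mm dimensions, user units are millimetres directly. The only transform is the Y-flip y_m = 203.144 − y_svg.

Shape 1 is a line segment drawn with `<line>`. Its stroke #000000 means engrave at S199, F3796. After flipping Y the toolpath is (102.745,196.362) → (69.494,154.759).

Shape 2 is a line segment drawn with `<line>`. Its stroke #ff8800 means score at S600, F2609. After flipping Y the toolpath is (22.004,178.346) → (64.766,40.097).

G21
G90
G0 X102.745 Y196.362
M3 S199
G1 X69.494 Y154.759 F3796
M5
G0 X22.004 Y178.346
M3 S600
G1 X64.766 Y40.097 F2609
M5
G0 X0.000 Y0.000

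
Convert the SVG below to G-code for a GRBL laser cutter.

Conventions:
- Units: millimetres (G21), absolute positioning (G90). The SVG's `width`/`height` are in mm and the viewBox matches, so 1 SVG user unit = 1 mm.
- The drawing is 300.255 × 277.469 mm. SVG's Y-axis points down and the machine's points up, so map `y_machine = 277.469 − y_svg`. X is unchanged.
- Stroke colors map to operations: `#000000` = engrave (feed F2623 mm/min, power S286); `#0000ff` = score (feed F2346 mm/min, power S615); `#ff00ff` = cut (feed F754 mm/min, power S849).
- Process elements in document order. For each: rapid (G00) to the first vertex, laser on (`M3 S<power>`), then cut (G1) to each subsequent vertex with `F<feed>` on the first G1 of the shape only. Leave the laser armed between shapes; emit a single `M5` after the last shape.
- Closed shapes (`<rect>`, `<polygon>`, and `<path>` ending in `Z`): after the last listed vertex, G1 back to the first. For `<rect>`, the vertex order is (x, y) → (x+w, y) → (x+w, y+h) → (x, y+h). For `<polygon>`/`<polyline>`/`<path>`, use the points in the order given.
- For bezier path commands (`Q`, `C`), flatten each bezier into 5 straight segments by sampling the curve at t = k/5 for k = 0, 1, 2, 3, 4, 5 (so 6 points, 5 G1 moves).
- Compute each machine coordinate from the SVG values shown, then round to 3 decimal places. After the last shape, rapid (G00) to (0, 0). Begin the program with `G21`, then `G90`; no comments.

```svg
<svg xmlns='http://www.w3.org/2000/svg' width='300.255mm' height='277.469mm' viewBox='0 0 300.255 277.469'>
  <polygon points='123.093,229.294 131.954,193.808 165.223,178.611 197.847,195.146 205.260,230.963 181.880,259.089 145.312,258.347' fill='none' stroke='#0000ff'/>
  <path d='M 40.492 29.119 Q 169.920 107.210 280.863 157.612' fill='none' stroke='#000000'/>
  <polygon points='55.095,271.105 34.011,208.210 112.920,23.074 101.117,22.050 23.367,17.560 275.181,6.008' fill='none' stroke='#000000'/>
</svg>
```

G21
G90
G00 X123.093 Y48.175
M3 S615
G1 X131.954 Y83.661 F2346
G1 X165.223 Y98.858
G1 X197.847 Y82.323
G1 X205.260 Y46.506
G1 X181.880 Y18.380
G1 X145.312 Y19.122
G1 X123.093 Y48.175
G00 X40.492 Y248.350
M3 S286
G1 X91.524 Y218.221 F2623
G1 X141.077 Y190.307
G1 X189.151 Y164.609
G1 X235.746 Y141.125
G1 X280.863 Y119.857
G00 X55.095 Y6.364
M3 S286
G1 X34.011 Y69.259 F2623
G1 X112.920 Y254.395
G1 X101.117 Y255.419
G1 X23.367 Y259.909
G1 X275.181 Y271.461
G1 X55.095 Y6.364
M5
G00 X0.000 Y0.000

1 u = 1 mm; y_m = 277.469 − y.

[1] `<polygon>` regular polygon, #0000ff→score S615 F2346: (123.093,48.175) → (131.954,83.661) → (165.223,98.858) → (197.847,82.323) → (205.260,46.506) → (181.880,18.380) → (145.312,19.122) → (123.093,48.175) (closed)

[2] `<path>` quadratic bezier, #000000→engrave S286 F2623: (40.492,248.350) → (91.524,218.221) → (141.077,190.307) → (189.151,164.609) → (235.746,141.125) → (280.863,119.857)

[3] `<polygon>` closed polygon, #000000→engrave S286 F2623: (55.095,6.364) → (34.011,69.259) → (112.920,254.395) → (101.117,255.419) → (23.367,259.909) → (275.181,271.461) → (55.095,6.364) (closed)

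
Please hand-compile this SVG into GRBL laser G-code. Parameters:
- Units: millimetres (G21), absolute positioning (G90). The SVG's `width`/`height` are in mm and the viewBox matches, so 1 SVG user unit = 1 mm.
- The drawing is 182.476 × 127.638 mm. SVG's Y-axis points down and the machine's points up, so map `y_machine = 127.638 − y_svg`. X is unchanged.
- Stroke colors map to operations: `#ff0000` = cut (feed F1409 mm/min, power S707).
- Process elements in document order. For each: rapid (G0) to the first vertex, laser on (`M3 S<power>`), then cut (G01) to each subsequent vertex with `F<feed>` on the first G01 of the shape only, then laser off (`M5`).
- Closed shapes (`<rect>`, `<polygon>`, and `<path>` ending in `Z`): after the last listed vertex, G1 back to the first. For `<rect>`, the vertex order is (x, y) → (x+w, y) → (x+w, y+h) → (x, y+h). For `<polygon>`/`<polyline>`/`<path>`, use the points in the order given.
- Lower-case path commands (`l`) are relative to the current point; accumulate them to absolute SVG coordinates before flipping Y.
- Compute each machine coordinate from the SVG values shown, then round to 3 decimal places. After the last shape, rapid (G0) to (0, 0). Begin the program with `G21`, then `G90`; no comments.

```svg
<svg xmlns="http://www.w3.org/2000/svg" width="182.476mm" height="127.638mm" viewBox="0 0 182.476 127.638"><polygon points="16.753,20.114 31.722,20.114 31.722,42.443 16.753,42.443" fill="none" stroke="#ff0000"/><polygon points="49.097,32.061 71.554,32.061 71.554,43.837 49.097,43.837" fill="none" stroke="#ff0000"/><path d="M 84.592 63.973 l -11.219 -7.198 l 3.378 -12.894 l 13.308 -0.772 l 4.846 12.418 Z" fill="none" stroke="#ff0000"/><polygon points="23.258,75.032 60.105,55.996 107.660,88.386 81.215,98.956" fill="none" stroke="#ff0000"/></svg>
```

Since the viewBox matches the mm dimensions, user units are millimetres directly. The only transform is the Y-flip y_m = 127.638 − y_svg.

Shape 1 is a rectangle drawn with `<polygon>`. Its stroke #ff0000 means cut at S707, F1409. After flipping Y the toolpath is (16.753,107.524) → (31.722,107.524) → (31.722,85.195) → (16.753,85.195) → (16.753,107.524), returning to the start.

Shape 2 is a rectangle drawn with `<polygon>`. Its stroke #ff0000 means cut at S707, F1409. After flipping Y the toolpath is (49.097,95.577) → (71.554,95.577) → (71.554,83.801) → (49.097,83.801) → (49.097,95.577), returning to the start.

Shape 3 is a regular polygon drawn with `<path>`. Its stroke #ff0000 means cut at S707, F1409. After flipping Y the toolpath is (84.592,63.665) → (73.373,70.863) → (76.751,83.757) → (90.059,84.529) → (94.905,72.111) → (84.592,63.665), returning to the start.

Shape 4 is a closed polygon drawn with `<polygon>`. Its stroke #ff0000 means cut at S707, F1409. After flipping Y the toolpath is (23.258,52.606) → (60.105,71.642) → (107.660,39.252) → (81.215,28.682) → (23.258,52.606), returning to the start.

G21
G90
G0 X16.753 Y107.524
M3 S707
G01 X31.722 Y107.524 F1409
G01 X31.722 Y85.195
G01 X16.753 Y85.195
G01 X16.753 Y107.524
M5
G0 X49.097 Y95.577
M3 S707
G01 X71.554 Y95.577 F1409
G01 X71.554 Y83.801
G01 X49.097 Y83.801
G01 X49.097 Y95.577
M5
G0 X84.592 Y63.665
M3 S707
G01 X73.373 Y70.863 F1409
G01 X76.751 Y83.757
G01 X90.059 Y84.529
G01 X94.905 Y72.111
G01 X84.592 Y63.665
M5
G0 X23.258 Y52.606
M3 S707
G01 X60.105 Y71.642 F1409
G01 X107.660 Y39.252
G01 X81.215 Y28.682
G01 X23.258 Y52.606
M5
G0 X0.000 Y0.000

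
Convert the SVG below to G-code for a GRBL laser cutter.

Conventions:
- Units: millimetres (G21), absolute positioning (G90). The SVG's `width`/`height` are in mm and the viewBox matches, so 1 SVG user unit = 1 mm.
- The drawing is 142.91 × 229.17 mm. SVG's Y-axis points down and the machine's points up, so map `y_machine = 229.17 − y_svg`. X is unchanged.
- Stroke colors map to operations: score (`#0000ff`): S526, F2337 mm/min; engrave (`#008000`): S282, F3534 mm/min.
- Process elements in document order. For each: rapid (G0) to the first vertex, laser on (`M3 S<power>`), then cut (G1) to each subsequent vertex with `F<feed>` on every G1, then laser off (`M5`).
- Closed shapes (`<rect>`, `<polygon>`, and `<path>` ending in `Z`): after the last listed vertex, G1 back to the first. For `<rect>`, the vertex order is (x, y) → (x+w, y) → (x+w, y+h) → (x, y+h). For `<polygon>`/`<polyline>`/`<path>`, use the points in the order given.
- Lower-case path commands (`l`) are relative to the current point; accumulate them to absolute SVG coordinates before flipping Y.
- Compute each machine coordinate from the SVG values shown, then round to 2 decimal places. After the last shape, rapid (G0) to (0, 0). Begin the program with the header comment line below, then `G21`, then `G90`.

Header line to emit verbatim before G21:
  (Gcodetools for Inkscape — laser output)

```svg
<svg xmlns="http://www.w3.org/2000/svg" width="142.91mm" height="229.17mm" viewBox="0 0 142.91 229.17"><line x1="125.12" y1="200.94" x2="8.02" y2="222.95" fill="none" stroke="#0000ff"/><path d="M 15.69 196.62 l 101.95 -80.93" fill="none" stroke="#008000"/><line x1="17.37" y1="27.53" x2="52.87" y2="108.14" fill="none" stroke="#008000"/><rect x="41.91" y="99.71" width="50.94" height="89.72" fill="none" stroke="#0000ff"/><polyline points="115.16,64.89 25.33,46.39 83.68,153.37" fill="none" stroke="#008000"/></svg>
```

(Gcodetools for Inkscape — laser output)
G21
G90
G0 X125.12 Y28.23
M3 S526
G1 X8.02 Y6.22 F2337
M5
G0 X15.69 Y32.55
M3 S282
G1 X117.64 Y113.48 F3534
M5
G0 X17.37 Y201.64
M3 S282
G1 X52.87 Y121.03 F3534
M5
G0 X41.91 Y129.46
M3 S526
G1 X92.85 Y129.46 F2337
G1 X92.85 Y39.74 F2337
G1 X41.91 Y39.74 F2337
G1 X41.91 Y129.46 F2337
M5
G0 X115.16 Y164.28
M3 S282
G1 X25.33 Y182.78 F3534
G1 X83.68 Y75.80 F3534
M5
G0 X0.00 Y0.00

viewBox `0 0 142.91 229.17` with mm width/height → 1 unit = 1 mm. Flip: y_m = 229.17 − y_svg.

**Shape 1** — `<line>` line segment, stroke `#0000ff` → score (S526, F2337). Machine vertices: (125.12,28.23) → (8.02,6.22). Open path.

**Shape 2** — `<path>` line segment, stroke `#008000` → engrave (S282, F3534). Machine vertices: (15.69,32.55) → (117.64,113.48). Open path.

**Shape 3** — `<line>` line segment, stroke `#008000` → engrave (S282, F3534). Machine vertices: (17.37,201.64) → (52.87,121.03). Open path.

**Shape 4** — `<rect>` rectangle, stroke `#0000ff` → score (S526, F2337). Machine vertices: (41.91,129.46) → (92.85,129.46) → (92.85,39.74) → (41.91,39.74) → (41.91,129.46). Closed: final G1 returns to the first vertex.

**Shape 5** — `<polyline>` open polyline, stroke `#008000` → engrave (S282, F3534). Machine vertices: (115.16,164.28) → (25.33,182.78) → (83.68,75.80). Open path.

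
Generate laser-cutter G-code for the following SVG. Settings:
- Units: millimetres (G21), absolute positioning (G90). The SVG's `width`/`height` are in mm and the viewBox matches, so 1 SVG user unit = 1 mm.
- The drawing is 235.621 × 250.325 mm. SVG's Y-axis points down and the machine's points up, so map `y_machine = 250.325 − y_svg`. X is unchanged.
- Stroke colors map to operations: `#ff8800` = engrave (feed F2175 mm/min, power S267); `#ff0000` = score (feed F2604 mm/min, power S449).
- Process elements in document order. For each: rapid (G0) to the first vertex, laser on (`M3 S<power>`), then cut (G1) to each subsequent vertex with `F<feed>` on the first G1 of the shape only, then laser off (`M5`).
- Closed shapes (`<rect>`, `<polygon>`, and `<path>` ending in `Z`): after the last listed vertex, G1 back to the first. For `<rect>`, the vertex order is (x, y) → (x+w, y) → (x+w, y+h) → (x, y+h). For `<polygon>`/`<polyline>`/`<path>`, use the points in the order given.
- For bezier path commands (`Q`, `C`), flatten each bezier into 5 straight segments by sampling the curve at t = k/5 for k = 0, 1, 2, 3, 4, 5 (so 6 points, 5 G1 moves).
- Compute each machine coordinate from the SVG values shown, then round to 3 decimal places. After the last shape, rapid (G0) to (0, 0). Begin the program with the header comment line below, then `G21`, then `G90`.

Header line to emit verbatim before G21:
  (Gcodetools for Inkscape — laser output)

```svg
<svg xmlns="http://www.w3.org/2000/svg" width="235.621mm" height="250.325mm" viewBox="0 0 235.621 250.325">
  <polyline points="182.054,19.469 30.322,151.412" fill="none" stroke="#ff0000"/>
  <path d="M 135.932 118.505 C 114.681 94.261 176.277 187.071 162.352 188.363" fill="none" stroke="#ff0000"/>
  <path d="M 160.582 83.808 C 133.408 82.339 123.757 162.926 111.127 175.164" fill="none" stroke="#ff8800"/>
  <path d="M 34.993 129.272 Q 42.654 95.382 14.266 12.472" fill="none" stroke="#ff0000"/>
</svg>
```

(Gcodetools for Inkscape — laser output)
G21
G90
G0 X182.054 Y230.856
M3 S449
G1 X30.322 Y98.913 F2604
M5
G0 X135.932 Y131.820
M3 S449
G1 X131.856 Y133.988 F2604
G1 X140.062 Y118.075
G1 X152.947 Y94.092
G1 X162.911 Y72.051
G1 X162.352 Y61.962
M5
G0 X160.582 Y166.517
M3 S267
G1 X146.216 Y158.755 F2175
G1 X135.072 Y138.519
G1 X126.165 Y113.028
G1 X118.512 Y89.502
G1 X111.127 Y75.161
M5
G0 X34.993 Y121.053
M3 S449
G1 X36.615 Y136.570 F2604
G1 X35.354 Y156.008
G1 X31.209 Y179.368
G1 X24.179 Y206.650
G1 X14.266 Y237.853
M5
G0 X0.000 Y0.000

viewBox `0 0 235.621 250.325` with mm width/height → 1 unit = 1 mm. Flip: y_m = 250.325 − y_svg.

**Shape 1** — `<polyline>` line segment, stroke `#ff0000` → score (S449, F2604). Machine vertices: (182.054,230.856) → (30.322,98.913). Open path.

**Shape 2** — `<path>` cubic bezier, stroke `#ff0000` → score (S449, F2604). Control points (SVG): P0=(135.932,118.505), P1=(114.681,94.261), P2=(176.277,187.071), P3=(162.352,188.363); sampled at t=k/5. Machine vertices: (135.932,131.820) → (131.856,133.988) → (140.062,118.075) → (152.947,94.092) → (162.911,72.051) → (162.352,61.962). Open path.

**Shape 3** — `<path>` cubic bezier, stroke `#ff8800` → engrave (S267, F2175). Control points (SVG): P0=(160.582,83.808), P1=(133.408,82.339), P2=(123.757,162.926), P3=(111.127,175.164); sampled at t=k/5. Machine vertices: (160.582,166.517) → (146.216,158.755) → (135.072,138.519) → (126.165,113.028) → (118.512,89.502) → (111.127,75.161). Open path.

**Shape 4** — `<path>` quadratic bezier, stroke `#ff0000` → score (S449, F2604). Control points (SVG): P0=(34.993,129.272), P1=(42.654,95.382), P2=(14.266,12.472); sampled at t=k/5. Machine vertices: (34.993,121.053) → (36.615,136.570) → (35.354,156.008) → (31.209,179.368) → (24.179,206.650) → (14.266,237.853). Open path.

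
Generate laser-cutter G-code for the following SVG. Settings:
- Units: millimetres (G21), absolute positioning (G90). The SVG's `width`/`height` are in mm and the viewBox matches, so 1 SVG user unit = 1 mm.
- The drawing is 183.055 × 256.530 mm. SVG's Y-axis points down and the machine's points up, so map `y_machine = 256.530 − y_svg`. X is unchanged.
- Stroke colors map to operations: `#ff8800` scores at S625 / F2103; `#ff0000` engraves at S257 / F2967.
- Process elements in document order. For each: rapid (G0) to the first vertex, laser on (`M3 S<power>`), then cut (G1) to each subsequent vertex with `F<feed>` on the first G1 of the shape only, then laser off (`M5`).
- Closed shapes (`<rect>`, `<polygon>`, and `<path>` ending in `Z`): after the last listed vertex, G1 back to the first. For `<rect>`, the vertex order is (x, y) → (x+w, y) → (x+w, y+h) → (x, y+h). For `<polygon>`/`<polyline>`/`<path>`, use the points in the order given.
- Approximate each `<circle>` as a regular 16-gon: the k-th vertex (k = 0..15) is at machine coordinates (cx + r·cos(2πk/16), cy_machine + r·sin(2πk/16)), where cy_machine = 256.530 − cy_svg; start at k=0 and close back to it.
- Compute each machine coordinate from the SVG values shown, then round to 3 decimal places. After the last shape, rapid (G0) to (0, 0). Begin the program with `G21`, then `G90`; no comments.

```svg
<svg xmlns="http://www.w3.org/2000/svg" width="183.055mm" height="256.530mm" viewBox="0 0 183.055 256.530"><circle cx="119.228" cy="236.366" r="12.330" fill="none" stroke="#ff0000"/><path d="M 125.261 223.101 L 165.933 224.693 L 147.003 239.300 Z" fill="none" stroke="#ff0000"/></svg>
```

viewBox `0 0 183.055 256.530` with mm width/height → 1 unit = 1 mm. Flip: y_m = 256.530 − y_svg.

**Shape 1** — `<circle>` circle, stroke `#ff0000` → engrave (S257, F2967). Machine vertices: (131.558,20.164) → (130.619,24.882) → (127.947,28.883) → (123.946,31.555) → (119.228,32.494) → (114.510,31.555) → (110.509,28.883) → (107.837,24.882) → (106.898,20.164) → (107.837,15.446) → (110.509,11.445) → (114.510,8.773) → (119.228,7.834) → (123.946,8.773) → (127.947,11.445) → (130.619,15.446) → (131.558,20.164). Closed: final G1 returns to the first vertex.

**Shape 2** — `<path>` closed polygon, stroke `#ff0000` → engrave (S257, F2967). Machine vertices: (125.261,33.429) → (165.933,31.837) → (147.003,17.230) → (125.261,33.429). Closed: final G1 returns to the first vertex.

G21
G90
G0 X131.558 Y20.164
M3 S257
G1 X130.619 Y24.882 F2967
G1 X127.947 Y28.883
G1 X123.946 Y31.555
G1 X119.228 Y32.494
G1 X114.510 Y31.555
G1 X110.509 Y28.883
G1 X107.837 Y24.882
G1 X106.898 Y20.164
G1 X107.837 Y15.446
G1 X110.509 Y11.445
G1 X114.510 Y8.773
G1 X119.228 Y7.834
G1 X123.946 Y8.773
G1 X127.947 Y11.445
G1 X130.619 Y15.446
G1 X131.558 Y20.164
M5
G0 X125.261 Y33.429
M3 S257
G1 X165.933 Y31.837 F2967
G1 X147.003 Y17.230
G1 X125.261 Y33.429
M5
G0 X0.000 Y0.000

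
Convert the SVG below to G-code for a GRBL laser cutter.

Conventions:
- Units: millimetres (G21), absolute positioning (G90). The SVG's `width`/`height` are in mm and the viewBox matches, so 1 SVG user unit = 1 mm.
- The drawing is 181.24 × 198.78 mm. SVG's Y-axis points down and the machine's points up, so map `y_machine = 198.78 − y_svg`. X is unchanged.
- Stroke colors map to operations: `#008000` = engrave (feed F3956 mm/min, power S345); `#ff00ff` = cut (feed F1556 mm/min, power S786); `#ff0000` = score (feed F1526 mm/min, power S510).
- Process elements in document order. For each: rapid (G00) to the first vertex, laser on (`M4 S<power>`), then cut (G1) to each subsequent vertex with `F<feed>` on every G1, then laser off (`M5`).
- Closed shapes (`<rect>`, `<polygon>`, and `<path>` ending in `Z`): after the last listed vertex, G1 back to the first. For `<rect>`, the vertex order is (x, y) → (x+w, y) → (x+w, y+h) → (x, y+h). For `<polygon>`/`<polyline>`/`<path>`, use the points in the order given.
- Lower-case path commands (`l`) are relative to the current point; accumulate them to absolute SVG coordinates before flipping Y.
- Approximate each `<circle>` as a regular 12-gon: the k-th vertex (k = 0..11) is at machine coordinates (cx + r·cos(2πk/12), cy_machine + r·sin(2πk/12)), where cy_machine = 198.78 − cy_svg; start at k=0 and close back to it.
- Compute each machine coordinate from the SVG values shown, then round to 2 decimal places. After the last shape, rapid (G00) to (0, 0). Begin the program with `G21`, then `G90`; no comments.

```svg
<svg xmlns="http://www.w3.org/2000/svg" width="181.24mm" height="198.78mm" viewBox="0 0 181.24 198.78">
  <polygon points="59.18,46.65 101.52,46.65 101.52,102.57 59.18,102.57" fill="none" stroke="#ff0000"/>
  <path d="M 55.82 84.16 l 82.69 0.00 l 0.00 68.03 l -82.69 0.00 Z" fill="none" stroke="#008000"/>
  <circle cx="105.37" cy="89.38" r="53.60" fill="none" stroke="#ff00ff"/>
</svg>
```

1 u = 1 mm; y_m = 198.78 − y.

[1] `<polygon>` rectangle, #ff0000→score S510 F1526: (59.18,152.13) → (101.52,152.13) → (101.52,96.21) → (59.18,96.21) → (59.18,152.13) (closed)

[2] `<path>` rectangle, #008000→engrave S345 F3956: (55.82,114.62) → (138.51,114.62) → (138.51,46.59) → (55.82,46.59) → (55.82,114.62) (closed)

[3] `<circle>` circle, #ff00ff→cut S786 F1556: (158.97,109.40) → (151.79,136.20) → (132.17,155.82) → (105.37,163.00) → (78.57,155.82) → (58.95,136.20) → (51.77,109.40) → (58.95,82.60) → (78.57,62.98) → (105.37,55.80) → (132.17,62.98) → (151.79,82.60) → (158.97,109.40) (closed)

G21
G90
G00 X59.18 Y152.13
M4 S510
G1 X101.52 Y152.13 F1526
G1 X101.52 Y96.21 F1526
G1 X59.18 Y96.21 F1526
G1 X59.18 Y152.13 F1526
M5
G00 X55.82 Y114.62
M4 S345
G1 X138.51 Y114.62 F3956
G1 X138.51 Y46.59 F3956
G1 X55.82 Y46.59 F3956
G1 X55.82 Y114.62 F3956
M5
G00 X158.97 Y109.40
M4 S786
G1 X151.79 Y136.20 F1556
G1 X132.17 Y155.82 F1556
G1 X105.37 Y163.00 F1556
G1 X78.57 Y155.82 F1556
G1 X58.95 Y136.20 F1556
G1 X51.77 Y109.40 F1556
G1 X58.95 Y82.60 F1556
G1 X78.57 Y62.98 F1556
G1 X105.37 Y55.80 F1556
G1 X132.17 Y62.98 F1556
G1 X151.79 Y82.60 F1556
G1 X158.97 Y109.40 F1556
M5
G00 X0.00 Y0.00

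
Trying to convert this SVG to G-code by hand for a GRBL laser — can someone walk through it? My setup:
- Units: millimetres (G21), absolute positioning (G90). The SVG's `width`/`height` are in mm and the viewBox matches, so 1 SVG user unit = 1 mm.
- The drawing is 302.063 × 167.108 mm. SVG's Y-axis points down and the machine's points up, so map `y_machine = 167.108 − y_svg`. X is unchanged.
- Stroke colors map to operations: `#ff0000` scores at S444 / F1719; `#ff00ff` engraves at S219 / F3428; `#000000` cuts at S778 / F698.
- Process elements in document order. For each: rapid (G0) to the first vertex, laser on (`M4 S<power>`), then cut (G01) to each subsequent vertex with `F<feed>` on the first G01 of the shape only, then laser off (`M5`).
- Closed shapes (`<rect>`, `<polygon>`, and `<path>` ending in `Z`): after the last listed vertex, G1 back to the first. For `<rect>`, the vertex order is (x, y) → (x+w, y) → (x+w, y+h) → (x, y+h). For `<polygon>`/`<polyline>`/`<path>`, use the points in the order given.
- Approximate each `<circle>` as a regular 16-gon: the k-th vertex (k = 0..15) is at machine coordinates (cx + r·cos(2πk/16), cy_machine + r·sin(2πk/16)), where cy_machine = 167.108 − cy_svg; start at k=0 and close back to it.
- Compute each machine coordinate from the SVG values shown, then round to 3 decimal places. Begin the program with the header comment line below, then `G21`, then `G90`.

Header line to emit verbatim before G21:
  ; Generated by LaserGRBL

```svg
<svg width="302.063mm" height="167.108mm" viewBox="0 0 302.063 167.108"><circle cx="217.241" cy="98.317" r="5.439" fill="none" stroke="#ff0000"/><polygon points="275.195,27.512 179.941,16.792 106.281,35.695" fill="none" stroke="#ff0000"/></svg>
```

; Generated by LaserGRBL
G21
G90
G0 X222.680 Y68.791
M4 S444
G01 X222.266 Y70.872 F1719
G01 X221.087 Y72.637
G01 X219.322 Y73.816
G01 X217.241 Y74.230
G01 X215.160 Y73.816
G01 X213.395 Y72.637
G01 X212.216 Y70.872
G01 X211.802 Y68.791
G01 X212.216 Y66.710
G01 X213.395 Y64.945
G01 X215.160 Y63.766
G01 X217.241 Y63.352
G01 X219.322 Y63.766
G01 X221.087 Y64.945
G01 X222.266 Y66.710
G01 X222.680 Y68.791
M5
G0 X275.195 Y139.596
M4 S444
G01 X179.941 Y150.316 F1719
G01 X106.281 Y131.413
G01 X275.195 Y139.596
M5

viewBox `0 0 302.063 167.108` with mm width/height → 1 unit = 1 mm. Flip: y_m = 167.108 − y_svg.

**Shape 1** — `<circle>` circle, stroke `#ff0000` → score (S444, F1719). Machine vertices: (222.680,68.791) → (222.266,70.872) → (221.087,72.637) → (219.322,73.816) → (217.241,74.230) → (215.160,73.816) → (213.395,72.637) → (212.216,70.872) → (211.802,68.791) → (212.216,66.710) → (213.395,64.945) → (215.160,63.766) → (217.241,63.352) → (219.322,63.766) → (221.087,64.945) → (222.266,66.710) → (222.680,68.791). Closed: final G1 returns to the first vertex.

**Shape 2** — `<polygon>` closed polygon, stroke `#ff0000` → score (S444, F1719). Machine vertices: (275.195,139.596) → (179.941,150.316) → (106.281,131.413) → (275.195,139.596). Closed: final G1 returns to the first vertex.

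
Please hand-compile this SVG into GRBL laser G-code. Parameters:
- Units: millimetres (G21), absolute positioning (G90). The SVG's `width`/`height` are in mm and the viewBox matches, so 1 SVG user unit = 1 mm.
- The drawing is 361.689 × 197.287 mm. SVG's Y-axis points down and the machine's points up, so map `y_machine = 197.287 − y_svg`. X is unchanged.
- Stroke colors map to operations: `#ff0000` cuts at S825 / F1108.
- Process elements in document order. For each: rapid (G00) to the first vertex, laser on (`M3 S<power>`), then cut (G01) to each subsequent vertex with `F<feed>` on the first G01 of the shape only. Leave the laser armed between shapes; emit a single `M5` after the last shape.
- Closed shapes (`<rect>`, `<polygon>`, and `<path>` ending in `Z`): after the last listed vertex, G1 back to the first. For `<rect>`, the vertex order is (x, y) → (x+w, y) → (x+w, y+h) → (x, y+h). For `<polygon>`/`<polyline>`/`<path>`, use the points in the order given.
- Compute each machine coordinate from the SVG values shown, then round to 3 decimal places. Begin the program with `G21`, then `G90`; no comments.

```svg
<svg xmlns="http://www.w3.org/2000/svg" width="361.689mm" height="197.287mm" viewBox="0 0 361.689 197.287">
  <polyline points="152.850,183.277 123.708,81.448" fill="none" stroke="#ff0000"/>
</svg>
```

G21
G90
G00 X152.850 Y14.010
M3 S825
G01 X123.708 Y115.839 F1108
M5

Since the viewBox matches the mm dimensions, user units are millimetres directly. The only transform is the Y-flip y_m = 197.287 − y_svg.

Shape 1 is a line segment drawn with `<polyline>`. Its stroke #ff0000 means cut at S825, F1108. After flipping Y the toolpath is (152.850,14.010) → (123.708,115.839).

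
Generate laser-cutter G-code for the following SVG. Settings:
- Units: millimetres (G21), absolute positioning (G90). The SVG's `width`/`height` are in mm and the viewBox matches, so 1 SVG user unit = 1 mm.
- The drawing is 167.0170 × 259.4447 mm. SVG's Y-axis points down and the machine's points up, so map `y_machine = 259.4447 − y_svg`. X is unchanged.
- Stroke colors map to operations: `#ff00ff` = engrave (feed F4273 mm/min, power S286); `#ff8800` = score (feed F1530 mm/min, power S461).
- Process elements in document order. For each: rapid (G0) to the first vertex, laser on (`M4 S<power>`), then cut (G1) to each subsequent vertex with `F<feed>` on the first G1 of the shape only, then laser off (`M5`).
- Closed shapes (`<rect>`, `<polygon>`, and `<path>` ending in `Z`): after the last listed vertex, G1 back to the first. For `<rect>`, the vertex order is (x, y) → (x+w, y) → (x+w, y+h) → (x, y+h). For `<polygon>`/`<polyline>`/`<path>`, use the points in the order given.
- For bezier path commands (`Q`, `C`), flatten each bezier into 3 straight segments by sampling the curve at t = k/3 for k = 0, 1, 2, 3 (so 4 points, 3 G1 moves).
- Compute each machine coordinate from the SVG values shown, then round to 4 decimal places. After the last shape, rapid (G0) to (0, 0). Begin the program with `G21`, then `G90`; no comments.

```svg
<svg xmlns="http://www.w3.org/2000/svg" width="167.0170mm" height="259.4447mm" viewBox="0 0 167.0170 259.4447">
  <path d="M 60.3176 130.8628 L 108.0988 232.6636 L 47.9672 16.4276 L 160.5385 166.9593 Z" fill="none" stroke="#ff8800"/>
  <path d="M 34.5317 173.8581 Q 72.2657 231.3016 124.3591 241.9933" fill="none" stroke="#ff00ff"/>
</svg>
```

G21
G90
G0 X60.3176 Y128.5819
M4 S461
G1 X108.0988 Y26.7811 F1530
G1 X47.9672 Y243.0171
G1 X160.5385 Y92.4854
G1 X60.3176 Y128.5819
M5
G0 X34.5317 Y85.5866
M4 S286
G1 X61.2832 Y52.4856 F4273
G1 X91.2257 Y29.7738
G1 X124.3591 Y17.4514
M5
G0 X0.0000 Y0.0000

viewBox `0 0 167.0170 259.4447` with mm width/height → 1 unit = 1 mm. Flip: y_m = 259.4447 − y_svg.

**Shape 1** — `<path>` closed polygon, stroke `#ff8800` → score (S461, F1530). Machine vertices: (60.3176,128.5819) → (108.0988,26.7811) → (47.9672,243.0171) → (160.5385,92.4854) → (60.3176,128.5819). Closed: final G1 returns to the first vertex.

**Shape 2** — `<path>` quadratic bezier, stroke `#ff00ff` → engrave (S286, F4273). Control points (SVG): P0=(34.5317,173.8581), P1=(72.2657,231.3016), P2=(124.3591,241.9933); sampled at t=k/3. Machine vertices: (34.5317,85.5866) → (61.2832,52.4856) → (91.2257,29.7738) → (124.3591,17.4514). Open path.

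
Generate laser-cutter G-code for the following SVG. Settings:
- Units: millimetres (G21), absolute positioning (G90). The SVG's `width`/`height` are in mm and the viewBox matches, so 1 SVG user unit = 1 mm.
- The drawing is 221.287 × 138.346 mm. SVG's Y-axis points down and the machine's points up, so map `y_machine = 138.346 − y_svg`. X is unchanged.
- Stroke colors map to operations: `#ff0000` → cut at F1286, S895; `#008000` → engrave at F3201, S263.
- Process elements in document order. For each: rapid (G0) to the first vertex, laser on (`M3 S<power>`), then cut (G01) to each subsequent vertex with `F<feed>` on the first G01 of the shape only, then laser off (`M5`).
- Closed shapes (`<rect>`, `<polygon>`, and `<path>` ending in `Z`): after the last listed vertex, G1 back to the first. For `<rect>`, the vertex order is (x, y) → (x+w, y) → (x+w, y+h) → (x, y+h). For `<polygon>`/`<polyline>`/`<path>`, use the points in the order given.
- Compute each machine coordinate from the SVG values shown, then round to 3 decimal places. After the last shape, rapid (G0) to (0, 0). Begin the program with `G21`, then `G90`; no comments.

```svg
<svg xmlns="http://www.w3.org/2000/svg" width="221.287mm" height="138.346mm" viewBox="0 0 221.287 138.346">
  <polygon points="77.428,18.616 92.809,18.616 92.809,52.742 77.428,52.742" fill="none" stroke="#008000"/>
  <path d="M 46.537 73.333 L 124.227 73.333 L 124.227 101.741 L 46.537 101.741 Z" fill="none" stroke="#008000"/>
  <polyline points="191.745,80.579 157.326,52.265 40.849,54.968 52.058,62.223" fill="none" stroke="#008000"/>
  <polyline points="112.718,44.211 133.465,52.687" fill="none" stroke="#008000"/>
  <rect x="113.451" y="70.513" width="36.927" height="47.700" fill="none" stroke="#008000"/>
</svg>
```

1 u = 1 mm; y_m = 138.346 − y.

[1] `<polygon>` rectangle, #008000→engrave S263 F3201: (77.428,119.730) → (92.809,119.730) → (92.809,85.604) → (77.428,85.604) → (77.428,119.730) (closed)

[2] `<path>` rectangle, #008000→engrave S263 F3201: (46.537,65.013) → (124.227,65.013) → (124.227,36.605) → (46.537,36.605) → (46.537,65.013) (closed)

[3] `<polyline>` open polyline, #008000→engrave S263 F3201: (191.745,57.767) → (157.326,86.081) → (40.849,83.378) → (52.058,76.123)

[4] `<polyline>` line segment, #008000→engrave S263 F3201: (112.718,94.135) → (133.465,85.659)

[5] `<rect>` rectangle, #008000→engrave S263 F3201: (113.451,67.833) → (150.378,67.833) → (150.378,20.133) → (113.451,20.133) → (113.451,67.833) (closed)

G21
G90
G0 X77.428 Y119.730
M3 S263
G01 X92.809 Y119.730 F3201
G01 X92.809 Y85.604
G01 X77.428 Y85.604
G01 X77.428 Y119.730
M5
G0 X46.537 Y65.013
M3 S263
G01 X124.227 Y65.013 F3201
G01 X124.227 Y36.605
G01 X46.537 Y36.605
G01 X46.537 Y65.013
M5
G0 X191.745 Y57.767
M3 S263
G01 X157.326 Y86.081 F3201
G01 X40.849 Y83.378
G01 X52.058 Y76.123
M5
G0 X112.718 Y94.135
M3 S263
G01 X133.465 Y85.659 F3201
M5
G0 X113.451 Y67.833
M3 S263
G01 X150.378 Y67.833 F3201
G01 X150.378 Y20.133
G01 X113.451 Y20.133
G01 X113.451 Y67.833
M5
G0 X0.000 Y0.000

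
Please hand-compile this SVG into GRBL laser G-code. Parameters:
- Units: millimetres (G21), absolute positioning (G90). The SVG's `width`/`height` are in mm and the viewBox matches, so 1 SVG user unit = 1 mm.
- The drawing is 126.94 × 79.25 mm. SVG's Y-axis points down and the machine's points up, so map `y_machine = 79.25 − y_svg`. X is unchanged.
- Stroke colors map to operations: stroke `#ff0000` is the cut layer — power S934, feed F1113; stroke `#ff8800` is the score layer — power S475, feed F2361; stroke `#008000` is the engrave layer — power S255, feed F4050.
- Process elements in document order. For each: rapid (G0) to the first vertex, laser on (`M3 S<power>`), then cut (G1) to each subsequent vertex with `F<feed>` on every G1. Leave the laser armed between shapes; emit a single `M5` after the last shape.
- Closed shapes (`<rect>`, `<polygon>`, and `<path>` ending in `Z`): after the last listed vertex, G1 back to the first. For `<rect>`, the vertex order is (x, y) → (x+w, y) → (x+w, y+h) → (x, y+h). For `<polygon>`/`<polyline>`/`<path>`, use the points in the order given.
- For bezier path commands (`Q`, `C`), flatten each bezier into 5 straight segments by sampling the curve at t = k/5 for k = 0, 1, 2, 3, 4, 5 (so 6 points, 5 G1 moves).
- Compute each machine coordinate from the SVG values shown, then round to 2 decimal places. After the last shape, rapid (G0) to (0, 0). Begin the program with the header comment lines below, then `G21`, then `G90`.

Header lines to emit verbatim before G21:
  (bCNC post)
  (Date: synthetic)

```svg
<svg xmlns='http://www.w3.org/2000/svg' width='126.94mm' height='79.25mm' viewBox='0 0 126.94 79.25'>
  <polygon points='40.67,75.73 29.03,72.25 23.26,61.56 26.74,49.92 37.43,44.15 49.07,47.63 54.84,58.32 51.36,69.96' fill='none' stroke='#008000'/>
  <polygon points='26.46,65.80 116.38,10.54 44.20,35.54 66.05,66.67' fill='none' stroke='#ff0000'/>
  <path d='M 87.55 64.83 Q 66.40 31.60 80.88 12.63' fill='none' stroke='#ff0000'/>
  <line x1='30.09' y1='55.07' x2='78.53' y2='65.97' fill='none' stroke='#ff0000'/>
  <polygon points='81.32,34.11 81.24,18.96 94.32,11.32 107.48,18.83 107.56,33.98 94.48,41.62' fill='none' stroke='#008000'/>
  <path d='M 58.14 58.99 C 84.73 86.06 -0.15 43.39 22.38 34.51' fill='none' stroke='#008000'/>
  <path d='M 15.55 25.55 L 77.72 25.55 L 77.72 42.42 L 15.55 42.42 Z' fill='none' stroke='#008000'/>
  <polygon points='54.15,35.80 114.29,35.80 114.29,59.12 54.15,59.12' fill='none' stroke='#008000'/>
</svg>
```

1 u = 1 mm; y_m = 79.25 − y.

[1] `<polygon>` regular polygon, #008000→engrave S255 F4050: (40.67,3.52) → (29.03,7.00) → (23.26,17.69) → (26.74,29.33) → (37.43,35.10) → (49.07,31.62) → (54.84,20.93) → (51.36,9.29) → (40.67,3.52) (closed)

[2] `<polygon>` closed polygon, #ff0000→cut S934 F1113: (26.46,13.45) → (116.38,68.71) → (44.20,43.71) → (66.05,12.58) → (26.46,13.45) (closed)

[3] `<path>` quadratic bezier, #ff0000→cut S934 F1113: (87.55,14.42) → (80.52,27.14) → (76.33,38.72) → (75.00,49.16) → (76.51,58.46) → (80.88,66.62)

[4] `<line>` line segment, #ff0000→cut S934 F1113: (30.09,24.18) → (78.53,13.28)

[5] `<polygon>` regular polygon, #008000→engrave S255 F4050: (81.32,45.14) → (81.24,60.29) → (94.32,67.93) → (107.48,60.42) → (107.56,45.27) → (94.48,37.63) → (81.32,45.14) (closed)

[6] `<path>` cubic bezier, #008000→engrave S255 F4050: (58.14,20.26) → (62.47,11.56) → (50.55,14.63) → (32.89,24.49) → (20.00,36.19) → (22.38,44.74)

[7] `<path>` rectangle, #008000→engrave S255 F4050: (15.55,53.70) → (77.72,53.70) → (77.72,36.83) → (15.55,36.83) → (15.55,53.70) (closed)

[8] `<polygon>` rectangle, #008000→engrave S255 F4050: (54.15,43.45) → (114.29,43.45) → (114.29,20.13) → (54.15,20.13) → (54.15,43.45) (closed)

(bCNC post)
(Date: synthetic)
G21
G90
G0 X40.67 Y3.52
M3 S255
G1 X29.03 Y7.00 F4050
G1 X23.26 Y17.69 F4050
G1 X26.74 Y29.33 F4050
G1 X37.43 Y35.10 F4050
G1 X49.07 Y31.62 F4050
G1 X54.84 Y20.93 F4050
G1 X51.36 Y9.29 F4050
G1 X40.67 Y3.52 F4050
G0 X26.46 Y13.45
M3 S934
G1 X116.38 Y68.71 F1113
G1 X44.20 Y43.71 F1113
G1 X66.05 Y12.58 F1113
G1 X26.46 Y13.45 F1113
G0 X87.55 Y14.42
M3 S934
G1 X80.52 Y27.14 F1113
G1 X76.33 Y38.72 F1113
G1 X75.00 Y49.16 F1113
G1 X76.51 Y58.46 F1113
G1 X80.88 Y66.62 F1113
G0 X30.09 Y24.18
M3 S934
G1 X78.53 Y13.28 F1113
G0 X81.32 Y45.14
M3 S255
G1 X81.24 Y60.29 F4050
G1 X94.32 Y67.93 F4050
G1 X107.48 Y60.42 F4050
G1 X107.56 Y45.27 F4050
G1 X94.48 Y37.63 F4050
G1 X81.32 Y45.14 F4050
G0 X58.14 Y20.26
M3 S255
G1 X62.47 Y11.56 F4050
G1 X50.55 Y14.63 F4050
G1 X32.89 Y24.49 F4050
G1 X20.00 Y36.19 F4050
G1 X22.38 Y44.74 F4050
G0 X15.55 Y53.70
M3 S255
G1 X77.72 Y53.70 F4050
G1 X77.72 Y36.83 F4050
G1 X15.55 Y36.83 F4050
G1 X15.55 Y53.70 F4050
G0 X54.15 Y43.45
M3 S255
G1 X114.29 Y43.45 F4050
G1 X114.29 Y20.13 F4050
G1 X54.15 Y20.13 F4050
G1 X54.15 Y43.45 F4050
M5
G0 X0.00 Y0.00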